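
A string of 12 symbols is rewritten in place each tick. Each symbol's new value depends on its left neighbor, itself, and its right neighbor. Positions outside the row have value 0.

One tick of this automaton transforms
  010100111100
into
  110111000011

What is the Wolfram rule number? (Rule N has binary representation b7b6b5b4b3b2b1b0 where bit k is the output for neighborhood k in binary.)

23

position 7: 111 → 0  (bit 7 = 0)
position 9: 110 → 0  (bit 6 = 0)
position 2: 101 → 0  (bit 5 = 0)
position 4: 100 → 1  (bit 4 = 1)
position 6: 011 → 0  (bit 3 = 0)
position 1: 010 → 1  (bit 2 = 1)
position 0: 001 → 1  (bit 1 = 1)
position 11: 000 → 1  (bit 0 = 1)
bits b7..b0 = 00010111 = 23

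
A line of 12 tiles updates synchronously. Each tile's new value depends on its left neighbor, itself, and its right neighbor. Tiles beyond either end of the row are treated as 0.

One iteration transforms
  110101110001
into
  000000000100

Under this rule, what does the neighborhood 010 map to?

At position 3 the neighborhood is 010; the next row has 0 there.

0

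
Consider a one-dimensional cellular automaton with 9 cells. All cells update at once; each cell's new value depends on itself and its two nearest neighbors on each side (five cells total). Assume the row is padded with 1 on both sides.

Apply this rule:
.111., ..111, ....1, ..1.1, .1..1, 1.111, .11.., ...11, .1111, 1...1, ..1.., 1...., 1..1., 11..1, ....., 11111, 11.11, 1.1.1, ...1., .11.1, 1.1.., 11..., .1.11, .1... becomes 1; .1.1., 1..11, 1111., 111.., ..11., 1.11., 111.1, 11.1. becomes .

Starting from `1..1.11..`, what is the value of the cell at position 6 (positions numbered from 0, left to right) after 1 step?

.1111.11.
position 6 holds 1

1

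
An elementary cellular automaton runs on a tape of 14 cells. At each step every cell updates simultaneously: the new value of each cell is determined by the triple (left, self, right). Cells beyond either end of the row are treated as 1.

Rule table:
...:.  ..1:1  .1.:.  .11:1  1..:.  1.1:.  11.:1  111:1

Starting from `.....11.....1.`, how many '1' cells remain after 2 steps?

....111....1..
...1111...1..1
count of 1: 6

6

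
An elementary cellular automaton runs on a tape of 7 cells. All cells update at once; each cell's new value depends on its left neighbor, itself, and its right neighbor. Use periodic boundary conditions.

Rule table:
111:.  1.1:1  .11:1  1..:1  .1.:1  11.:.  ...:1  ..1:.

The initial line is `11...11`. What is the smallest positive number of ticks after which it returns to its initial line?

..11.1.
1.1.111
.1111..
.1...11
1111.1.
1...111
.11.1..
.1.1111
1111...
1...11.
111.1.1
...1111
11.1...
1.1111.
111...1
...11.1
11.1.11
..1111.
1.1...1
.1111.1
11...11

21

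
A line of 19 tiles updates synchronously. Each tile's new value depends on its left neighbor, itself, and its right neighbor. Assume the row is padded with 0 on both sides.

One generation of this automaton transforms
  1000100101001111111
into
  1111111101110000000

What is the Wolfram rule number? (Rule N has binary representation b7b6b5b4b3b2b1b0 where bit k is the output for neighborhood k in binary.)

23

position 13: 111 → 0  (bit 7 = 0)
position 18: 110 → 0  (bit 6 = 0)
position 8: 101 → 0  (bit 5 = 0)
position 1: 100 → 1  (bit 4 = 1)
position 12: 011 → 0  (bit 3 = 0)
position 0: 010 → 1  (bit 2 = 1)
position 3: 001 → 1  (bit 1 = 1)
position 2: 000 → 1  (bit 0 = 1)
bits b7..b0 = 00010111 = 23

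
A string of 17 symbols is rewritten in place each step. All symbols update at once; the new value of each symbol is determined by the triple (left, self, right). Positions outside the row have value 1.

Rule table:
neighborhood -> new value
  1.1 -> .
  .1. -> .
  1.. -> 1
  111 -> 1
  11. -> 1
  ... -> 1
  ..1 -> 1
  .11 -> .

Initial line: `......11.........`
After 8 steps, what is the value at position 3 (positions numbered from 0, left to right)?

1

111111.1111111111
111111..111111111
11111111.11111111
11111111..1111111
1111111111.111111
1111111111..11111
111111111111.1111
111111111111..111
position 3 holds 1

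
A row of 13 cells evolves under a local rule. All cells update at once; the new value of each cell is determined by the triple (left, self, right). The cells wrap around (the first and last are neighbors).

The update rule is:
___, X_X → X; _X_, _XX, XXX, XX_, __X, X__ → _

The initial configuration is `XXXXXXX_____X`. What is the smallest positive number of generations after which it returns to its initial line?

2

________XXX__
XXXXXXX_____X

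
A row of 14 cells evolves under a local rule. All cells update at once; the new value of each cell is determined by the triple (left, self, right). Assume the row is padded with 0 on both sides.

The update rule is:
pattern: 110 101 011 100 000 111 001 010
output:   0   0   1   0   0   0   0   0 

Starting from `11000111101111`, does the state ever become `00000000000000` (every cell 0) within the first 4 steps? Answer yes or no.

yes

step 1: 10000100001000
step 2: 00000000000000
all cells are 0 at step 2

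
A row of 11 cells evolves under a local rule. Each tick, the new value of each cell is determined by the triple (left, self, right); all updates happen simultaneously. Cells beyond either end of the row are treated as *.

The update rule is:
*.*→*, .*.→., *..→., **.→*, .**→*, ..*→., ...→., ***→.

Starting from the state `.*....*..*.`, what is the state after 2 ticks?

*.........*

*.........*
*.........*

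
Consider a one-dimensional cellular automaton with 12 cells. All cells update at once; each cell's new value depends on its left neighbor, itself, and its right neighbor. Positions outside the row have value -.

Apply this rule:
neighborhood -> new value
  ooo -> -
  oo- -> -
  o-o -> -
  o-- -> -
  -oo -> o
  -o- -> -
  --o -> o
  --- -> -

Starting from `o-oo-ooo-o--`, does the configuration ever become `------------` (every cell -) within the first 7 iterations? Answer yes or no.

iteration 1: --o--o------
iteration 2: -o--o-------
iteration 3: o--o--------
iteration 4: --o---------
iteration 5: -o----------
iteration 6: o-----------
iteration 7: ------------
all cells are - at iteration 7

yes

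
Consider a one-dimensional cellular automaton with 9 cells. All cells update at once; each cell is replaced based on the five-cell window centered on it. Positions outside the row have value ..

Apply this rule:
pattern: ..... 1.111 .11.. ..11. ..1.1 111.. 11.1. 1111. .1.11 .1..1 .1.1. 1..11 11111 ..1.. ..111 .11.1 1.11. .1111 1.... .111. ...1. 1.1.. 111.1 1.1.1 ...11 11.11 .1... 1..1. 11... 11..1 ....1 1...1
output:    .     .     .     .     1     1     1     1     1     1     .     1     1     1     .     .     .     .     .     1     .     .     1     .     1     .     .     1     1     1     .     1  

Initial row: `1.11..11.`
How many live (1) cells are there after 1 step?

11..11..1
count of 1: 5

5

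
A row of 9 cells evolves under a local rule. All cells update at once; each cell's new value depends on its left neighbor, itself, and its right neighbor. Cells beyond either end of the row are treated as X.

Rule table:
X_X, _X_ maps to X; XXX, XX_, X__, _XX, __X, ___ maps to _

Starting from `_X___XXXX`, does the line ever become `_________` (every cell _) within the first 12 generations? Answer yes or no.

XX_______
_________
all cells are _ at generation 2

yes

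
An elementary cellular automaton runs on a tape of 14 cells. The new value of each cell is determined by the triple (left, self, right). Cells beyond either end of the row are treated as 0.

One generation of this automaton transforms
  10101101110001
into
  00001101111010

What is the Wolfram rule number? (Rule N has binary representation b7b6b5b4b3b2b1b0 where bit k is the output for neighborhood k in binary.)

position 8: 111 → 1  (bit 7 = 1)
position 5: 110 → 1  (bit 6 = 1)
position 1: 101 → 0  (bit 5 = 0)
position 10: 100 → 1  (bit 4 = 1)
position 4: 011 → 1  (bit 3 = 1)
position 0: 010 → 0  (bit 2 = 0)
position 12: 001 → 1  (bit 1 = 1)
position 11: 000 → 0  (bit 0 = 0)
bits b7..b0 = 11011010 = 218

218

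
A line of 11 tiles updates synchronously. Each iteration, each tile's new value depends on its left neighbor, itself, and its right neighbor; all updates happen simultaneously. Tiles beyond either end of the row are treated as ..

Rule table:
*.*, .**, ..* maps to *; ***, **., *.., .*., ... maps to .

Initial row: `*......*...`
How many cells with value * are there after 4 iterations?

1

......*....
.....*.....
....*......
...*.......
count of *: 1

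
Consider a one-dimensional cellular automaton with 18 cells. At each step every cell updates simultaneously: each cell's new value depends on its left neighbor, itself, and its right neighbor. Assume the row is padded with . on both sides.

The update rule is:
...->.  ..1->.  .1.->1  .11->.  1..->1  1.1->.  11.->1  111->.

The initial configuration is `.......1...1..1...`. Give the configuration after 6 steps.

...........11..1.1

.......11..11.11..
........11..1..11.
.........11.11..11
..........1..11..1
..........11..11.1
...........11..1.1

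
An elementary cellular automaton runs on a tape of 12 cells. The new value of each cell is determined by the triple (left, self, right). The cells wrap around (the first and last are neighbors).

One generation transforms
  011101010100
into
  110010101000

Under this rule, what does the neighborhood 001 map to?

At position 0 the neighborhood is 001; the next row has 1 there.

1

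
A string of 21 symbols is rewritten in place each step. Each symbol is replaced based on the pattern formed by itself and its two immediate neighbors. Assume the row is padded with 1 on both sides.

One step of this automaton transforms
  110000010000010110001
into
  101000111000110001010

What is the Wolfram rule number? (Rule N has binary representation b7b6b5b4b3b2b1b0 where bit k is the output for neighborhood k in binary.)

position 0: 111 → 1  (bit 7 = 1)
position 1: 110 → 0  (bit 6 = 0)
position 14: 101 → 0  (bit 5 = 0)
position 2: 100 → 1  (bit 4 = 1)
position 15: 011 → 0  (bit 3 = 0)
position 7: 010 → 1  (bit 2 = 1)
position 6: 001 → 1  (bit 1 = 1)
position 3: 000 → 0  (bit 0 = 0)
bits b7..b0 = 10010110 = 150

150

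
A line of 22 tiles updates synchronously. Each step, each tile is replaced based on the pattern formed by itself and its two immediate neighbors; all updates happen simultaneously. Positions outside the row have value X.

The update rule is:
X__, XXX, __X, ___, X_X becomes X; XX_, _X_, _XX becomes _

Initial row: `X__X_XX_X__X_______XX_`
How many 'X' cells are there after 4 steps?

11

_XX_X__X_XX_XXXXXXX__X
X__X_XX_X__X_XXXXX_XX_
_XX_X__X_XX_X_XXX_X__X
X__X_XX_X__X_X_X_X_XX_
count of X: 11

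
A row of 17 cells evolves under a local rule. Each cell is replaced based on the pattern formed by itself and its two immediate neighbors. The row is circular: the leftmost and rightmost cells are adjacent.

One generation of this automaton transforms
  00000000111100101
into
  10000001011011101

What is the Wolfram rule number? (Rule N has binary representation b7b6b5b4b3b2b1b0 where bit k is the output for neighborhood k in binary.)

position 9: 111 → 1  (bit 7 = 1)
position 11: 110 → 0  (bit 6 = 0)
position 15: 101 → 0  (bit 5 = 0)
position 0: 100 → 1  (bit 4 = 1)
position 8: 011 → 0  (bit 3 = 0)
position 14: 010 → 1  (bit 2 = 1)
position 7: 001 → 1  (bit 1 = 1)
position 1: 000 → 0  (bit 0 = 0)
bits b7..b0 = 10010110 = 150

150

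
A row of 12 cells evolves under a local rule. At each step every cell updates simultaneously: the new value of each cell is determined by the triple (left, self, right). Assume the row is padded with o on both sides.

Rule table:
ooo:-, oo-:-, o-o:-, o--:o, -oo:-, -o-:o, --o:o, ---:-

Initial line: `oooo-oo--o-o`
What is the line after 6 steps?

-------ooo--
o-----o---oo
-o---ooo-o--
-oo-o----ooo
----oo--o---
o--o--oooo-o

o--o--oooo-o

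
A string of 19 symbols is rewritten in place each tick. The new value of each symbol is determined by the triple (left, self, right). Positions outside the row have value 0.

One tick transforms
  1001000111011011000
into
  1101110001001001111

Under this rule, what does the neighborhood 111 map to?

0

At position 8 the neighborhood is 111; the next row has 0 there.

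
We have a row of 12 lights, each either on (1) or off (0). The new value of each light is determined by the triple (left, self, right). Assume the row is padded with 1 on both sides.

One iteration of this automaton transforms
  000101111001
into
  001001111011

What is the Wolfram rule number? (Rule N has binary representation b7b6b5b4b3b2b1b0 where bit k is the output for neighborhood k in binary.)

position 6: 111 → 1  (bit 7 = 1)
position 8: 110 → 1  (bit 6 = 1)
position 4: 101 → 0  (bit 5 = 0)
position 0: 100 → 0  (bit 4 = 0)
position 5: 011 → 1  (bit 3 = 1)
position 3: 010 → 0  (bit 2 = 0)
position 2: 001 → 1  (bit 1 = 1)
position 1: 000 → 0  (bit 0 = 0)
bits b7..b0 = 11001010 = 202

202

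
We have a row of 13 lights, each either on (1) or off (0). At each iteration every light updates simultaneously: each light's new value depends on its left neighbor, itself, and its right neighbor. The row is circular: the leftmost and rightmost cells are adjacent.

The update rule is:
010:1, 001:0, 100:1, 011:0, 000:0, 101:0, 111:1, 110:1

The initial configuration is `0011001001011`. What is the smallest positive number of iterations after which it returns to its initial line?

26

1001101101001
1100100101100
0110110100110
0010010110011
1011010011001
1001011001100
1101001100110
0101100110010
0100110011011
0110011001001
0011001101101
1001100100101
1100110110100
0110010010110
0011011010011
1001001011001
1101101001100
0100101100110
0110100110011
0010110011001
1010011001101
1011001100100
1001100110110
1100110010010
0110011011010
0011001001011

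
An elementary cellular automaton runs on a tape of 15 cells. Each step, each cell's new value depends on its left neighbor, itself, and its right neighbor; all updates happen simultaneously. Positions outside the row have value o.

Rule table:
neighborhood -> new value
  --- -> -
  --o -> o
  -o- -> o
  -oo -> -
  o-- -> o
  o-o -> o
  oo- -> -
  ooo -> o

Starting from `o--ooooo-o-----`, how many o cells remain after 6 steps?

14

step 1: -oo-ooo-ooo---o
step 2: o--o-o-o-o-o-o-
step 3: -oooooooooooooo
step 4: o-ooooooooooooo
step 5: -o-oooooooooooo
step 6: ooo-ooooooooooo
count of o: 14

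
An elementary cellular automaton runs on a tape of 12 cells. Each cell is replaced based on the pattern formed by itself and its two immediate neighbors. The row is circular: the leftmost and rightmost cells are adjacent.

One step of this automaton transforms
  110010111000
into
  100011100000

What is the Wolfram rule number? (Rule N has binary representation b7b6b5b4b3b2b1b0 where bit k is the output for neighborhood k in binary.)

44

position 7: 111 → 0  (bit 7 = 0)
position 1: 110 → 0  (bit 6 = 0)
position 5: 101 → 1  (bit 5 = 1)
position 2: 100 → 0  (bit 4 = 0)
position 0: 011 → 1  (bit 3 = 1)
position 4: 010 → 1  (bit 2 = 1)
position 3: 001 → 0  (bit 1 = 0)
position 10: 000 → 0  (bit 0 = 0)
bits b7..b0 = 00101100 = 44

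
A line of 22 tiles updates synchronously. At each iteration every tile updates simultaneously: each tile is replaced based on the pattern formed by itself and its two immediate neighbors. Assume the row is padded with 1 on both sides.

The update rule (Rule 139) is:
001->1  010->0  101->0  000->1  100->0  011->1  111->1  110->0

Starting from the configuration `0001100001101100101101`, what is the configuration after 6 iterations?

0111100100100100111111

0111001111001001001001
0110011110010010010011
0100111100100100100111
0001111001001001001111
0111110010010010011111
0111100100100100111111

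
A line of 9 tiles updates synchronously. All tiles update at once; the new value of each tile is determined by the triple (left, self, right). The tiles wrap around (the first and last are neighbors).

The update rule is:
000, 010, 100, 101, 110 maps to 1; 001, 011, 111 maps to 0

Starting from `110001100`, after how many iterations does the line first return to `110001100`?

18

iteration 1: 011100110
iteration 2: 000110011
iteration 3: 110011001
iteration 4: 011001100
iteration 5: 001100111
iteration 6: 100110001
iteration 7: 110011100
iteration 8: 011000110
iteration 9: 001110011
iteration 10: 100011001
iteration 11: 111001100
iteration 12: 001100110
iteration 13: 100110011
iteration 14: 110011000
iteration 15: 011001110
iteration 16: 001100011
iteration 17: 100111001
iteration 18: 110001100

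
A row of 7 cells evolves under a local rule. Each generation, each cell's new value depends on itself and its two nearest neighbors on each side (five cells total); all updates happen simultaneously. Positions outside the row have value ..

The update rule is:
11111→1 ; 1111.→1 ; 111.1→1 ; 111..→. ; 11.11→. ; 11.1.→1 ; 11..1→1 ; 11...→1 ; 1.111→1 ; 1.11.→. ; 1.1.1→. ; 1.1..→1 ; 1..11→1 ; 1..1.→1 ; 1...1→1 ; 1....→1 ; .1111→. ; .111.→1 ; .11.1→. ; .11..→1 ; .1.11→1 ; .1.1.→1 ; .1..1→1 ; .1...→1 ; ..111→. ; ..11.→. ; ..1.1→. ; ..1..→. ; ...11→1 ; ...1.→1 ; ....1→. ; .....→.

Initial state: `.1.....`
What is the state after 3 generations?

1.111.1

1.11...
.1.111.
1.111.1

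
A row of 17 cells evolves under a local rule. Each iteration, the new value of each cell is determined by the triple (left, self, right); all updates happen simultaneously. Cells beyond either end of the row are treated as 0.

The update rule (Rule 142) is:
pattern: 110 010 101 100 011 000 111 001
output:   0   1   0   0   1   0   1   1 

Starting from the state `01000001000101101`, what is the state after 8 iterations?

11000011001101001
10000110011001011
10001100110011010
10011001100110010
10110011001100110
10100110011001100
10101100110011000
10101001100110000

10101001100110000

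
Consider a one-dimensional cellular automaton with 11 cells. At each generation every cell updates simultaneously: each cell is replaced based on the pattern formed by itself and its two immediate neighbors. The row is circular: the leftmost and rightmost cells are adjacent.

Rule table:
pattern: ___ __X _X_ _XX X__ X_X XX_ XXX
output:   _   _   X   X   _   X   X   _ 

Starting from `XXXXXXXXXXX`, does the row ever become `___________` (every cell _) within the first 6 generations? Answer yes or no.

generation 1: ___________
all cells are _ at generation 1

yes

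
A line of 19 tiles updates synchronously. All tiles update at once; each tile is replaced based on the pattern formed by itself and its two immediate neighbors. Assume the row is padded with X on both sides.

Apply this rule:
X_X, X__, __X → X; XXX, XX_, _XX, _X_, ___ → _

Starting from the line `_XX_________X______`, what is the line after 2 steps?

X__X_______X_X____X
_XX_X_____X_X_X__X_

_XX_X_____X_X_X__X_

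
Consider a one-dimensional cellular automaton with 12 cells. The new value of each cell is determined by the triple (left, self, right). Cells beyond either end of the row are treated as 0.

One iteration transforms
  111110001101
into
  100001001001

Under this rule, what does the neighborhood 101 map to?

At position 10 the neighborhood is 101; the next row has 0 there.

0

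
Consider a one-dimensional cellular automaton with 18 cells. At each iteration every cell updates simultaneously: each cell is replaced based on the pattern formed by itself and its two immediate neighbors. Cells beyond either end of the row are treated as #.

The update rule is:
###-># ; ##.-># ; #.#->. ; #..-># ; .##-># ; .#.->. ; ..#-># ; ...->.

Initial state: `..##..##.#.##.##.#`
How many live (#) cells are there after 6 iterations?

iteration 1: ########...##.##.#
iteration 2: #########.###.##.#
iteration 3: #########.###.##.#  (fixed point — unchanged through iteration 6)
count of #: 15

15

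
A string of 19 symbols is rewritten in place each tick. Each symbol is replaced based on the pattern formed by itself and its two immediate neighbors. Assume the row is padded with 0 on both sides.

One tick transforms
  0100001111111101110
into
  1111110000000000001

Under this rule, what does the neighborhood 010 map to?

At position 1 the neighborhood is 010; the next row has 1 there.

1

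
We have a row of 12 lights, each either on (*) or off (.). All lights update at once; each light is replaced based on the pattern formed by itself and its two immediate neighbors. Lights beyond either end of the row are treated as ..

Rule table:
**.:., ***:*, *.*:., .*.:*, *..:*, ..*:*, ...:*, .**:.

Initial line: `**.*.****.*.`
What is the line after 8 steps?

step 1: ...*..**..**
step 2: ******..**..
step 3: .****.**..**
step 4: *.**....**..
step 5: *...****..**
step 6: ****.**.**..
step 7: .**.......**
step 8: *..*******..

*..*******..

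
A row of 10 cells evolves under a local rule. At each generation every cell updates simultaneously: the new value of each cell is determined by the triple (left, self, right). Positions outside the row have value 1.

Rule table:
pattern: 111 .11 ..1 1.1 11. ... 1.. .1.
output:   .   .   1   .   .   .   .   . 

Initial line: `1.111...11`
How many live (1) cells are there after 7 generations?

3

.......1..
......1..1
.....1..1.
....1..1..
...1..1..1
..1..1..1.
.1..1..1..
count of 1: 3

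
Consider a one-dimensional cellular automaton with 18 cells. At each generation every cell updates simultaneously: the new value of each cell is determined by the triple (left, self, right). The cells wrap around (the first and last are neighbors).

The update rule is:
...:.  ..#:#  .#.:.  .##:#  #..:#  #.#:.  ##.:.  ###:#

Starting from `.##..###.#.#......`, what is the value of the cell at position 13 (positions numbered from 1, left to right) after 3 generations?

generation 1: ##.####.....#.....
generation 2: #..###.#...#.#...#
generation 3: .####...#.#...#.##
position 13 holds .

.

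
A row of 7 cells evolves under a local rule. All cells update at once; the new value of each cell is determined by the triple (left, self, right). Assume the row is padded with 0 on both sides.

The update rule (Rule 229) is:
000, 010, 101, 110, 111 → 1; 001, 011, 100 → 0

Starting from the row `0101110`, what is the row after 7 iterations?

iteration 1: 0110110
iteration 2: 0011010
iteration 3: 1001110
iteration 4: 1000110
iteration 5: 1010010
iteration 6: 1110010
iteration 7: 0110010

0110010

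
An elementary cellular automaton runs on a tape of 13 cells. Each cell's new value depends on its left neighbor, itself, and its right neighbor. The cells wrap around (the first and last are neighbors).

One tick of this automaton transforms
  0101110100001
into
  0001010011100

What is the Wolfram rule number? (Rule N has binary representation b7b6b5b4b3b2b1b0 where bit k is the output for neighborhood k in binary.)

position 4: 111 → 0  (bit 7 = 0)
position 5: 110 → 1  (bit 6 = 1)
position 0: 101 → 0  (bit 5 = 0)
position 8: 100 → 1  (bit 4 = 1)
position 3: 011 → 1  (bit 3 = 1)
position 1: 010 → 0  (bit 2 = 0)
position 11: 001 → 0  (bit 1 = 0)
position 9: 000 → 1  (bit 0 = 1)
bits b7..b0 = 01011001 = 89

89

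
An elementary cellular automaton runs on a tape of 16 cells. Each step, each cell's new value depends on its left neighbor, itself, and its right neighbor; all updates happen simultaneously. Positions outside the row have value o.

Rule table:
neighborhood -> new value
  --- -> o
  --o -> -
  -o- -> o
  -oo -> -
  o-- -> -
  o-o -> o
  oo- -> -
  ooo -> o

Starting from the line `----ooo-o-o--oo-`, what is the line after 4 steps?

-----o-o-oooooo-

step 1: -oo--o-oooo----o
step 2: o----oo-oo--oo--
step 3: --oo---o--------
step 4: -----o-o-oooooo-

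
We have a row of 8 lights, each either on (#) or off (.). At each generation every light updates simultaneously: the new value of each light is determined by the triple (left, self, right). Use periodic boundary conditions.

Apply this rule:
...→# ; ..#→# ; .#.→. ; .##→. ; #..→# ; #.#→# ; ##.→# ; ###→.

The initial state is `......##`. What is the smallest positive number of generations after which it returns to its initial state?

######.#
.....##.
#####.##
....##..
####.###
...##...
###.####
..##....
##.#####
.##.....
#.######
##......
.#######
#......#
#######.
......##

16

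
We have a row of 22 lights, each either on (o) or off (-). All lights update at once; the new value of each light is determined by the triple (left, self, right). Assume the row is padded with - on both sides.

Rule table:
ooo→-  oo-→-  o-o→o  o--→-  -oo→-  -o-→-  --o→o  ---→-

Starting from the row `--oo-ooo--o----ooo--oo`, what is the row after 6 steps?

----o----o----o-------

-o--o----o----o----o--
o--o----o----o----o---
--o----o----o----o----
-o----o----o----o-----
o----o----o----o------
----o----o----o-------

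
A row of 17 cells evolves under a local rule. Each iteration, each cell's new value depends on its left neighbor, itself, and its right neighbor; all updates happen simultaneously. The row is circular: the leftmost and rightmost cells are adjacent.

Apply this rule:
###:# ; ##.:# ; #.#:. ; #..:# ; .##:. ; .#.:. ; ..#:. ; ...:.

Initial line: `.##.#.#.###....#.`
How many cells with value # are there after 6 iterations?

5

..#......###....#
#..#......###....
.#..#......###...
..#..#......###..
...#..#......###.
....#..#......###
count of #: 5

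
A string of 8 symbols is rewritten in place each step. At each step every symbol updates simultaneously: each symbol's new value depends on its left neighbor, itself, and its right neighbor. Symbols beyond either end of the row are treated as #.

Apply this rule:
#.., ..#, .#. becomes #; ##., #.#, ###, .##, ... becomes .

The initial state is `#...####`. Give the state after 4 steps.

.#.#....
.#.##..#
.#...##.
.##.#...

.##.#...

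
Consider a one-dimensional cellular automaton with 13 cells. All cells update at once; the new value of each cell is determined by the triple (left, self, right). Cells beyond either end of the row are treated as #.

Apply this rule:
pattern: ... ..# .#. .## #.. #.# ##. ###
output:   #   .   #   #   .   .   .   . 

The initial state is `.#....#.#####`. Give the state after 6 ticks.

.#.#..#.#.#..

tick 1: .#.##.#.#....
tick 2: .#.#..#.#.##.
tick 3: .#.#..#.#.#..
tick 4: .#.#..#.#.#..  (fixed point — unchanged through tick 6)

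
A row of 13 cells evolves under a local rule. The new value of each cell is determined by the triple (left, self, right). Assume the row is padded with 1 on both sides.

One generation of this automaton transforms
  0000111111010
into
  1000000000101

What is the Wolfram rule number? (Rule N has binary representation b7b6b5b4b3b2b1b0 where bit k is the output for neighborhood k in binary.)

48

position 5: 111 → 0  (bit 7 = 0)
position 9: 110 → 0  (bit 6 = 0)
position 10: 101 → 1  (bit 5 = 1)
position 0: 100 → 1  (bit 4 = 1)
position 4: 011 → 0  (bit 3 = 0)
position 11: 010 → 0  (bit 2 = 0)
position 3: 001 → 0  (bit 1 = 0)
position 1: 000 → 0  (bit 0 = 0)
bits b7..b0 = 00110000 = 48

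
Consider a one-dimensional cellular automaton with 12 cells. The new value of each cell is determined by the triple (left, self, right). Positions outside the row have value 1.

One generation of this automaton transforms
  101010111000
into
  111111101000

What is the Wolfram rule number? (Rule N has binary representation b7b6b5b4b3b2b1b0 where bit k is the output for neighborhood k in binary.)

108

position 7: 111 → 0  (bit 7 = 0)
position 0: 110 → 1  (bit 6 = 1)
position 1: 101 → 1  (bit 5 = 1)
position 9: 100 → 0  (bit 4 = 0)
position 6: 011 → 1  (bit 3 = 1)
position 2: 010 → 1  (bit 2 = 1)
position 11: 001 → 0  (bit 1 = 0)
position 10: 000 → 0  (bit 0 = 0)
bits b7..b0 = 01101100 = 108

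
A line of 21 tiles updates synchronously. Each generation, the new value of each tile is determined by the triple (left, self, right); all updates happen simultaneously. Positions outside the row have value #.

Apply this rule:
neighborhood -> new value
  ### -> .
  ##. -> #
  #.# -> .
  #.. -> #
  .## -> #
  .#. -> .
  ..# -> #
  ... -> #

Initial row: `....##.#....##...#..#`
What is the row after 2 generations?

######..#########.###
.....####.......#.#..

.....####.......#.#..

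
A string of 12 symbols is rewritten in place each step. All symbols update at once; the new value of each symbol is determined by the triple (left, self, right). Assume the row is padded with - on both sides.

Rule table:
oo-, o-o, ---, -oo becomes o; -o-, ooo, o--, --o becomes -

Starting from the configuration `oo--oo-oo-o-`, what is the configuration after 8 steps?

o-o--oo-ooo-

oo--oooooo--
oo--o----o-o
oo----oo--o-
oo-oo-oo----
oooooooo-ooo
o------ooo-o
--oooo-o-oo-
o-o--oo-ooo-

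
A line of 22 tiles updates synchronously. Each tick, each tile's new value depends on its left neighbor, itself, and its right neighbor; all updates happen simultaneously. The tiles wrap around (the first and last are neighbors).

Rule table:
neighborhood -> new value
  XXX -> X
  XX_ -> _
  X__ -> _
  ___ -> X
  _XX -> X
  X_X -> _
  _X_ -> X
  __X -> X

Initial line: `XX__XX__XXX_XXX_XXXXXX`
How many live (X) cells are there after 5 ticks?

tick 1: X__XX__XXX__XX__XXXXXX
tick 2: __XX__XXX__XX__XXXXXXX
tick 3: _XX__XXX__XX__XXXXXXX_
tick 4: XX__XXX__XX__XXXXXXX__
tick 5: X__XXX__XX__XXXXXXX__X
count of X: 14

14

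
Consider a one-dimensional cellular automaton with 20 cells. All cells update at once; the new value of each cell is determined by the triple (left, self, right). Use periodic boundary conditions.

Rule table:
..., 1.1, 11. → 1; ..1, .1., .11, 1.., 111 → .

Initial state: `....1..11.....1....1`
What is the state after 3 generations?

...1..1......1....1.

.11.....1.111...11..
..1.111..1..1.1..1.1
...1..1......1....1.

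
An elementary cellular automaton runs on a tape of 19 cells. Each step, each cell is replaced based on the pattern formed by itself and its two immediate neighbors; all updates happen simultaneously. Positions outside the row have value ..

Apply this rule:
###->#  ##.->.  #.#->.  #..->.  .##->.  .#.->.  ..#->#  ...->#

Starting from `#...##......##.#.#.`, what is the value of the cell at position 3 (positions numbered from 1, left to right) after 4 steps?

#

..##...#####.......
##...##.###..######
...##....#..#.####.
###...###..#...##..
position 3 holds #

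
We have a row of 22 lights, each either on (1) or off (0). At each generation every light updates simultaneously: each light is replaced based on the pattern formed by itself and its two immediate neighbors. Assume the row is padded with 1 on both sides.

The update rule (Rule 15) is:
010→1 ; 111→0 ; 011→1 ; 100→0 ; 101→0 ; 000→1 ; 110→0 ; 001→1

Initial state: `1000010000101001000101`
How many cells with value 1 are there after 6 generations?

generation 1: 0011110111101011011101
generation 2: 0110000100001010010001
generation 3: 0100111101111010110111
generation 4: 0101100001000010100100
generation 5: 0101001111011110101101
generation 6: 0101011000010000101001
count of 1: 8

8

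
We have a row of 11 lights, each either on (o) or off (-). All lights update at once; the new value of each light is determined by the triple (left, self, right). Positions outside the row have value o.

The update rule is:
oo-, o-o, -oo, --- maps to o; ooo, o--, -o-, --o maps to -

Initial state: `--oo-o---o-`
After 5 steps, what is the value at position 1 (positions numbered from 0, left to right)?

-

step 1: --ooo--o--o
step 2: --o-o-----o
step 3: ---o--ooo-o
step 4: -o----o-ooo
step 5: o--oo--oo--
position 1 holds -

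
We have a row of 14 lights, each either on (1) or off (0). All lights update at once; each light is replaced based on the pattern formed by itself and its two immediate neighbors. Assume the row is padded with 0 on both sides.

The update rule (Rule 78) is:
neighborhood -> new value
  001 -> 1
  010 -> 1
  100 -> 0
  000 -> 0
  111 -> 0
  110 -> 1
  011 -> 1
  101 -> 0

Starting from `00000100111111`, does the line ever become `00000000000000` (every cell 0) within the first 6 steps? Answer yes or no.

no

00001101100001
00011101100011
00110101100111
01110101101101
11010101101101
11010101101101
step 6 is 11010101101101, still not uniform 0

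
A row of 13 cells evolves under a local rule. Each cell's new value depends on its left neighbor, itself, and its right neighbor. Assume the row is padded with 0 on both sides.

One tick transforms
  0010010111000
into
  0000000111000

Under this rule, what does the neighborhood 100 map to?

0

At position 3 the neighborhood is 100; the next row has 0 there.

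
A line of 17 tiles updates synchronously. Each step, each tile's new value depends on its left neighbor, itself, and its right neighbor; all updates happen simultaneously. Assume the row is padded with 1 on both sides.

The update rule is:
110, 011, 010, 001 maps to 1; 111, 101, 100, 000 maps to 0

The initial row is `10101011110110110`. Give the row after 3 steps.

10101010110110110

10101010010110110
10101010110110110
10101010110110110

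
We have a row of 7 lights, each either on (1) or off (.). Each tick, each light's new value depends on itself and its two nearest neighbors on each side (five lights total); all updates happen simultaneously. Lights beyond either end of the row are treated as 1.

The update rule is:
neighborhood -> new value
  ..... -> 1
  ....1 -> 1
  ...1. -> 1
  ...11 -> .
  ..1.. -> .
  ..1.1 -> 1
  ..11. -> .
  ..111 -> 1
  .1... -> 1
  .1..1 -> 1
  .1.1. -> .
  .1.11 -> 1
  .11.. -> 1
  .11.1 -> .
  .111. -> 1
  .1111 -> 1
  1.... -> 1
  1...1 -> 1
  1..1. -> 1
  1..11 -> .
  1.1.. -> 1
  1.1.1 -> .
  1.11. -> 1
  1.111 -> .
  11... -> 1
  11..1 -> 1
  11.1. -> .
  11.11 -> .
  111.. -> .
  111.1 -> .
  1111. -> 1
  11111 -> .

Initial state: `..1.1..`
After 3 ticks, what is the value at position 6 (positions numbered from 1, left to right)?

1

tick 1: 111.11.
tick 2: .1..1..
tick 3: .111.1.
position 6 holds 1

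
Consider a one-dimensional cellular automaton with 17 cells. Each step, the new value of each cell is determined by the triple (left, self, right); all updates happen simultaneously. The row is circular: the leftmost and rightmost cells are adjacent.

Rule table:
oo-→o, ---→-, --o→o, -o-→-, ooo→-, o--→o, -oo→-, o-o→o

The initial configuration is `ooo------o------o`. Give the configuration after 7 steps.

--oo----o-o----o-
-o-oo--o-o-o--o-o
o-o-ooo-o-o-oo-o-
-o-o--oo-o-o-oo-o
o-o-oo-oo-o-o-oo-
-o-o-oo-oo-o-o-oo
o-o-o-oo-oo-o-o-o

o-o-o-oo-oo-o-o-o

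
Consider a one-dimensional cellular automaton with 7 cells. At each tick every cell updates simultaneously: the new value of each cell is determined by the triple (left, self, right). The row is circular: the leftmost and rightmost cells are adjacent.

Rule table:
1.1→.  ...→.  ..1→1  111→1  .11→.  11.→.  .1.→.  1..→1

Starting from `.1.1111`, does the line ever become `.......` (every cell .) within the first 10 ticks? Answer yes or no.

yes

tick 1: ....11.
tick 2: ...1..1
tick 3: 1.1.11.
tick 4: .......
all cells are . at tick 4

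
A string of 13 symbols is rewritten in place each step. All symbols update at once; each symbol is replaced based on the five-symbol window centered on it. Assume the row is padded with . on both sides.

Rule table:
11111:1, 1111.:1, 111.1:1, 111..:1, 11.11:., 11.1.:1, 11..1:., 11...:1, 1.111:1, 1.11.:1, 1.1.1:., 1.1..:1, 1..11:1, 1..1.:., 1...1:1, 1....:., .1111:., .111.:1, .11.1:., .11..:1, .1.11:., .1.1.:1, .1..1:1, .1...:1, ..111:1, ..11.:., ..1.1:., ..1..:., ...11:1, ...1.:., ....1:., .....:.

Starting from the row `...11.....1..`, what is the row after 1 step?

..1.11.....1.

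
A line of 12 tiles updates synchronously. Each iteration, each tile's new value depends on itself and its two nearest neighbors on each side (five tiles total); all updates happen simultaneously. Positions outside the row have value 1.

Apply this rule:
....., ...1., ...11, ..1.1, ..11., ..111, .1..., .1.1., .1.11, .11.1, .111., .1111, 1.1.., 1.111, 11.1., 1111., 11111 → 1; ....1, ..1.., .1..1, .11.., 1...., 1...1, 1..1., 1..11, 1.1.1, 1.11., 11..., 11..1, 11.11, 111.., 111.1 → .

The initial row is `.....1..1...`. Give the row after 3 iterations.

..111...1111

..1.1....1.1
..1111..1111
..111...1111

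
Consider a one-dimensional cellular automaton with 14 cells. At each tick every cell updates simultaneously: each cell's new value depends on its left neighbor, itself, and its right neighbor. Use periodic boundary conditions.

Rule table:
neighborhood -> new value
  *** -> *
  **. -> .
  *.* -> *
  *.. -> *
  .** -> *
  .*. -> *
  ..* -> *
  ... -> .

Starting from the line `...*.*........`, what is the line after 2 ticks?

..*****.......
.*****.*......

.*****.*......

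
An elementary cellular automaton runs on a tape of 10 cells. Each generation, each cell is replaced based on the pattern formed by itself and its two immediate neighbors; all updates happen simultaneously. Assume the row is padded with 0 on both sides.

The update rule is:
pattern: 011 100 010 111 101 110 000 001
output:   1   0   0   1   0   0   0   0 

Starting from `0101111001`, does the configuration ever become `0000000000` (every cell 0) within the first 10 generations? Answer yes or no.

yes

0001110000
0001100000
0001000000
0000000000
all cells are 0 at generation 4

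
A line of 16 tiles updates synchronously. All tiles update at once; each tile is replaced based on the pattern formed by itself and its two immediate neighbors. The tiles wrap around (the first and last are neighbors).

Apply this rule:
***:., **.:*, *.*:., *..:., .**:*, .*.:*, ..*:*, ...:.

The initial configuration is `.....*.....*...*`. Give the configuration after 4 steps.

.***.*.***.*.*.*

....**....**..**
...***...***.***
..**.*..**.*.*.*
.***.*.***.*.*.*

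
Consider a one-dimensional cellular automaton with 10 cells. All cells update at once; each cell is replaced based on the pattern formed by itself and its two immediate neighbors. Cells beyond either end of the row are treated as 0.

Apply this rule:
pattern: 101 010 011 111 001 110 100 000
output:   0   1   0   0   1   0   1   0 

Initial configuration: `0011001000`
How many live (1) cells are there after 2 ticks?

0100111100
1111000010
count of 1: 5

5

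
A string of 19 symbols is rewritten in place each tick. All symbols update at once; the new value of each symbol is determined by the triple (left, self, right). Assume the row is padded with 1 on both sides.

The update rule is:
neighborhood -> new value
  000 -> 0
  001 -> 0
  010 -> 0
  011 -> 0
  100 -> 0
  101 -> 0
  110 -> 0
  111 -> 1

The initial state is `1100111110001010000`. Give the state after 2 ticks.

0000001000000000000

tick 1: 1000011100000000000
tick 2: 0000001000000000000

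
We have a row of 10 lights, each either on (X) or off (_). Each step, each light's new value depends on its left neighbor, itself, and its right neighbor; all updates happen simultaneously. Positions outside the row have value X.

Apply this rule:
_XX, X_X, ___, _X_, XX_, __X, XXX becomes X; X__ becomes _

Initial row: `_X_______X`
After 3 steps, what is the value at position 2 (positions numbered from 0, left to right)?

X

XX_XXXXXXX
XXXXXXXXXX
XXXXXXXXXX
position 2 holds X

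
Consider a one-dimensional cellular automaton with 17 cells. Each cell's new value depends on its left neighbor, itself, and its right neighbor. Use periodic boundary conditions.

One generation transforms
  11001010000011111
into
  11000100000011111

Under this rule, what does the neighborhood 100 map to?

0

At position 2 the neighborhood is 100; the next row has 0 there.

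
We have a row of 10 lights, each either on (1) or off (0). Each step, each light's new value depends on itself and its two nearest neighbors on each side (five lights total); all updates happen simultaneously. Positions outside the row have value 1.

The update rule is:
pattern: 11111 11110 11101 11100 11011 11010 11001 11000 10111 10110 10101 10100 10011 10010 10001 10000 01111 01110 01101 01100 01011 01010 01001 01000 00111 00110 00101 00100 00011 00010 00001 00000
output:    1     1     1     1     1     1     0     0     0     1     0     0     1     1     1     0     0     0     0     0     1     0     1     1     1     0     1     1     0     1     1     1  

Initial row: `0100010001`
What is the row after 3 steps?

1011111101
1100111110
1101101111

1101101111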